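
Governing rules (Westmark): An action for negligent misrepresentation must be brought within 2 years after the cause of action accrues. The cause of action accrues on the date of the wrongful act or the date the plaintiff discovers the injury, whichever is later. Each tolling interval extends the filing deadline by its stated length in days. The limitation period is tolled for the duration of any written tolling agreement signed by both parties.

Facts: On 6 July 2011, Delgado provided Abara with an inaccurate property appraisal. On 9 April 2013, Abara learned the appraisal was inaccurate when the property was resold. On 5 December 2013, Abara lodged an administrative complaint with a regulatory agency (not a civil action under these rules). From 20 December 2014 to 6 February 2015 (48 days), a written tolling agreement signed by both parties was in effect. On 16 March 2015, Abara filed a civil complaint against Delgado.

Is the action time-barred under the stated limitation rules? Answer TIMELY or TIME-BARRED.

TIMELY

The claim accrued on 9 April 2013 — the later of the 6 July 2011 act and the 9 April 2013 discovery.
The untolled deadline — 2 years after 9 April 2013 — is 9 April 2015.
The written tolling agreement from 20 December 2014 to 6 February 2015 tolled the period for 48 days, extending the deadline to 27 May 2015.
None of the other events listed affects the running of the period under the stated rules.
Abara filed on 16 March 2015, before the 27 May 2015 deadline, so the action is timely.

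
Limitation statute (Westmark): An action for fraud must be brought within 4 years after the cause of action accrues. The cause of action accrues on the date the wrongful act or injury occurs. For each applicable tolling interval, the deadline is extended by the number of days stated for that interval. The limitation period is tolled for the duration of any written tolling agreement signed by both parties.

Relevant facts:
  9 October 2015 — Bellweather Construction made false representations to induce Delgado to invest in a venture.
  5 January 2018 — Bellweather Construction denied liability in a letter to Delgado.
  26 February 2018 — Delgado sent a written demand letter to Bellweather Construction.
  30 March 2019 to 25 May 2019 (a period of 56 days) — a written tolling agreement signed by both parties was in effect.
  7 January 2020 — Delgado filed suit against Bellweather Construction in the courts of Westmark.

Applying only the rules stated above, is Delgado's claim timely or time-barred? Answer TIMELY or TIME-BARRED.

TIME-BARRED

The cause of action accrued on 9 October 2015, the date of the act.
The untolled deadline — 4 years after 9 October 2015 — is 9 October 2019.
Because the written tolling agreement ran from 30 March 2019 to 25 May 2019, the deadline is extended by 56 days to 4 December 2019.
The other events in the timeline have no effect on the limitation period under the stated rules.
Filing on 7 January 2020 missed the 4 December 2019 deadline — the action is time-barred.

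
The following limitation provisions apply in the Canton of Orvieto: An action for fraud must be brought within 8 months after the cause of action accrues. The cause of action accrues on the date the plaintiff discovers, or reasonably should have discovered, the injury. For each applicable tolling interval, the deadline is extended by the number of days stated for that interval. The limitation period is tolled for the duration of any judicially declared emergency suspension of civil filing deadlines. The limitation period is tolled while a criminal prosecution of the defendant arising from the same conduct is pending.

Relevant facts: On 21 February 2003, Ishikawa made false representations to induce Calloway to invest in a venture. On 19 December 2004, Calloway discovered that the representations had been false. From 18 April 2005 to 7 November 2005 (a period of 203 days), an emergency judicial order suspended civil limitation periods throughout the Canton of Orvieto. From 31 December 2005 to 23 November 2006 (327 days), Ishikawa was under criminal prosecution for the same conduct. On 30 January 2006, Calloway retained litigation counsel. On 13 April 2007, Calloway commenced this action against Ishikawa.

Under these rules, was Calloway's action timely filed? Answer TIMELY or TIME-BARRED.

TIME-BARRED

Accrual is tied to discovery, so the period began on 19 December 2004 rather than on 21 February 2003 when the act occurred.
8 months from 19 December 2004 is 19 August 2005.
The period was tolled for 203 days by the emergency suspension of filing deadlines (18 April 2005 to 7 November 2005), pushing the deadline to 10 March 2006.
Because the pending criminal prosecution ran from 31 December 2005 to 23 November 2006, the deadline is extended by 327 days to 31 January 2007.
The other events in the timeline have no effect on the limitation period under the stated rules.
Calloway filed on 13 April 2007, after the 31 January 2007 deadline, so the action is time-barred.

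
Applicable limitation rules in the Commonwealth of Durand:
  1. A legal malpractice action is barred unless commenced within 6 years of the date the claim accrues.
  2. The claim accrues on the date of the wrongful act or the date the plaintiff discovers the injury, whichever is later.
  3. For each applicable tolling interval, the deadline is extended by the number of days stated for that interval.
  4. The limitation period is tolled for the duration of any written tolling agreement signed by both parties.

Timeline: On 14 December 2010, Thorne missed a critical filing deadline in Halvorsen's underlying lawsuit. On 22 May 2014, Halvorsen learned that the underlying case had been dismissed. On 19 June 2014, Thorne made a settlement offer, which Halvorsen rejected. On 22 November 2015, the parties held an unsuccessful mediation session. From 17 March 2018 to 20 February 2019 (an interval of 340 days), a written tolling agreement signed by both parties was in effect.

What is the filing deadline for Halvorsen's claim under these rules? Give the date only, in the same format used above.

Because discovery on 22 May 2014 post-dates the 14 December 2010 act, accrual under the later-of rule falls on 22 May 2014.
Adding the 6 years base period to 22 May 2014 gives a deadline of 22 May 2020, before any tolling.
Because the written tolling agreement ran from 17 March 2018 to 20 February 2019, the deadline is extended by 340 days to 27 April 2021.
Nothing else in the chronology tolls or restarts the period.

27 April 2021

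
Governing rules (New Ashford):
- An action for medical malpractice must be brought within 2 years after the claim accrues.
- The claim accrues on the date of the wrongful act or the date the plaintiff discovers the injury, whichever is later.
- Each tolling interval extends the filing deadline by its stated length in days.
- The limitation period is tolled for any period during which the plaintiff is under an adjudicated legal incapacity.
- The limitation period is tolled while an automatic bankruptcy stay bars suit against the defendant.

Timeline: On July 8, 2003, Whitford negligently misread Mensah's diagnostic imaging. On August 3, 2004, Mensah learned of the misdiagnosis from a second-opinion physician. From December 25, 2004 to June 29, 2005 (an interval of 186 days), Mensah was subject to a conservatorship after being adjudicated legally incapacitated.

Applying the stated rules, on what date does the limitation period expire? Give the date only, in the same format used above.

February 5, 2007

Because discovery on August 3, 2004 post-dates the July 8, 2003 act, accrual under the later-of rule falls on August 3, 2004.
The untolled deadline — 2 years after August 3, 2004 — is August 3, 2006.
Because the plaintiff's legal incapacity ran from December 25, 2004 to June 29, 2005, the deadline is extended by 186 days to February 5, 2007.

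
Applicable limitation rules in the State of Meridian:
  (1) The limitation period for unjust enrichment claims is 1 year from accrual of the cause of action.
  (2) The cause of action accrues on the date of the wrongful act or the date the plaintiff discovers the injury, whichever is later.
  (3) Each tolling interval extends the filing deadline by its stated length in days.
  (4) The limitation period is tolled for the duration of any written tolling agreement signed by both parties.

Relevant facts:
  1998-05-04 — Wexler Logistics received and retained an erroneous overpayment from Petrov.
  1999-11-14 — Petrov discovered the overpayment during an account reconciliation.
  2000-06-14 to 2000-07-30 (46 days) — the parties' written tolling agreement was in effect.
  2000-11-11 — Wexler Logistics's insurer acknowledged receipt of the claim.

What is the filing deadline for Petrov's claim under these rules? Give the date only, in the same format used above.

2000-12-30

Because discovery on 1999-11-14 post-dates the 1998-05-04 act, accrual under the later-of rule falls on 1999-11-14.
Adding the 1 year base period to 1999-11-14 gives a deadline of 2000-11-14, before any tolling.
The period was tolled for 46 days by the written tolling agreement (2000-06-14 to 2000-07-30), pushing the deadline to 2000-12-30.
Nothing else in the chronology tolls or restarts the period.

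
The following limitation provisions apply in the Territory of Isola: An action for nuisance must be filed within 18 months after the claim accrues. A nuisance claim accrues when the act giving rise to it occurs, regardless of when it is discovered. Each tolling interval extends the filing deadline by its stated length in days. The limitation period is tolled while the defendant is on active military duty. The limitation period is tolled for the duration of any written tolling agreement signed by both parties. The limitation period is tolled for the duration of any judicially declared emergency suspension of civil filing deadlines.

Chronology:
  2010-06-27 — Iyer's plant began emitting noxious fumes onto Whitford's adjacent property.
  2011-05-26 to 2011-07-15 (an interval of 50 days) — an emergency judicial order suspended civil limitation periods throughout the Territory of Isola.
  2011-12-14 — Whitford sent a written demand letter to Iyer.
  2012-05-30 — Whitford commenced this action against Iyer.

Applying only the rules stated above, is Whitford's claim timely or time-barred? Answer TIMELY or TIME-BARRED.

TIME-BARRED

The claim accrued on 2010-06-27, when the wrongful act occurred.
18 months from 2010-06-27 is 2011-12-27.
Because the emergency suspension of filing deadlines ran from 2011-05-26 to 2011-07-15, the deadline is extended by 50 days to 2012-02-15.
The other events in the timeline have no effect on the limitation period under the stated rules.
Filing on 2012-05-30 missed the 2012-02-15 deadline — the action is time-barred.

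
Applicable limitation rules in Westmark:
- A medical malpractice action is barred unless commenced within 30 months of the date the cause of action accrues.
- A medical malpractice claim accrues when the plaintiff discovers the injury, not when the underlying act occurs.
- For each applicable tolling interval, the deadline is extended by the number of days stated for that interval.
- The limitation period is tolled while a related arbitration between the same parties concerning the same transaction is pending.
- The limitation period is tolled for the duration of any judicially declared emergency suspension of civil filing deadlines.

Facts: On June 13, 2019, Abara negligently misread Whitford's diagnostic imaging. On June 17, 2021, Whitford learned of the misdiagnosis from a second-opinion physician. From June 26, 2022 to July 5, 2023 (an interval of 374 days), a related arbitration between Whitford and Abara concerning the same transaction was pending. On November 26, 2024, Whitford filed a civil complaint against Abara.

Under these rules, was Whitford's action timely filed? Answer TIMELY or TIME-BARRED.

Accrual is tied to discovery, so the period began on June 17, 2021 rather than on June 13, 2019 when the act occurred.
Adding the 30 months base period to June 17, 2021 gives a deadline of December 17, 2023, before any tolling.
The pending related arbitration from June 26, 2022 to July 5, 2023 tolled the period for 374 days, extending the deadline to December 25, 2024.
The November 26, 2024 filing precedes the December 25, 2024 deadline; the claim is timely.

TIMELY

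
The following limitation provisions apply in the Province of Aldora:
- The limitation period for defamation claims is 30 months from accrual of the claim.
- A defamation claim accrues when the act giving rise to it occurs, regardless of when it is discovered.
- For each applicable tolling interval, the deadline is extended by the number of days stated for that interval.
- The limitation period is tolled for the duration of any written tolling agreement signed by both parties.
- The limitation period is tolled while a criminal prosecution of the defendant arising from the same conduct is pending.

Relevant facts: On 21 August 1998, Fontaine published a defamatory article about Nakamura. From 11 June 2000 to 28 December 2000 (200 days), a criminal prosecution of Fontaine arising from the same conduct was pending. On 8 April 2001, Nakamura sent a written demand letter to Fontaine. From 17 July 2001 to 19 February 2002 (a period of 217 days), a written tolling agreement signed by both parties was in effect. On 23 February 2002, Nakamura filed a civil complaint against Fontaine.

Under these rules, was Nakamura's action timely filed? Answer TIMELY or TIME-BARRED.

The claim accrued on 21 August 1998, the date of the act.
The untolled deadline — 30 months after 21 August 1998 — is 21 February 2001.
The pending criminal prosecution from 11 June 2000 to 28 December 2000 tolled the period for 200 days, extending the deadline to 9 September 2001.
Because the written tolling agreement ran from 17 July 2001 to 19 February 2002, the deadline is extended by 217 days to 14 April 2002.
The other events in the timeline have no effect on the limitation period under the stated rules.
The 23 February 2002 filing precedes the 14 April 2002 deadline; the claim is timely.

TIMELY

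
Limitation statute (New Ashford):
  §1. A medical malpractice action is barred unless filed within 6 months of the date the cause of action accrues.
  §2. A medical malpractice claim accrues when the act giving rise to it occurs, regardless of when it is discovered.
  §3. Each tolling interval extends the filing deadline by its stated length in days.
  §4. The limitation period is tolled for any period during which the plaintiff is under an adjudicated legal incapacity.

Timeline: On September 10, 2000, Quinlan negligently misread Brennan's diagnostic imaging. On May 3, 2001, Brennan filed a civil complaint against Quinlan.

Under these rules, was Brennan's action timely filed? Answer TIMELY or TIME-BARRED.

TIME-BARRED

The limitation period began to run on September 10, 2000.
The untolled deadline — 6 months after September 10, 2000 — is March 10, 2001.
Filing on May 3, 2001 missed the March 10, 2001 deadline — the action is time-barred.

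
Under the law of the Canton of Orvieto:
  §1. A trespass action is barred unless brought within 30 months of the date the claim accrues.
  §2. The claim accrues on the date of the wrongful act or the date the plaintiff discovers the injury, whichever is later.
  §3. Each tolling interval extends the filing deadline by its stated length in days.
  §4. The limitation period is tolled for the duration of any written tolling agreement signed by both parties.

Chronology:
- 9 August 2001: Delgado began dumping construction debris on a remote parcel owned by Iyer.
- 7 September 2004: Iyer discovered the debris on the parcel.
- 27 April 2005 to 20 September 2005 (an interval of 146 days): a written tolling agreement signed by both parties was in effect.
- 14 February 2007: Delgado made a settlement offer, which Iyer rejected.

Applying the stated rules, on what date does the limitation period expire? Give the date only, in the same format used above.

The claim accrued on 7 September 2004 — the later of the 9 August 2001 act and the 7 September 2004 discovery.
The untolled deadline — 30 months after 7 September 2004 — is 7 March 2007.
The written tolling agreement from 27 April 2005 to 20 September 2005 tolled the period for 146 days, extending the deadline to 31 July 2007.
None of the other events listed affects the running of the period under the stated rules.

31 July 2007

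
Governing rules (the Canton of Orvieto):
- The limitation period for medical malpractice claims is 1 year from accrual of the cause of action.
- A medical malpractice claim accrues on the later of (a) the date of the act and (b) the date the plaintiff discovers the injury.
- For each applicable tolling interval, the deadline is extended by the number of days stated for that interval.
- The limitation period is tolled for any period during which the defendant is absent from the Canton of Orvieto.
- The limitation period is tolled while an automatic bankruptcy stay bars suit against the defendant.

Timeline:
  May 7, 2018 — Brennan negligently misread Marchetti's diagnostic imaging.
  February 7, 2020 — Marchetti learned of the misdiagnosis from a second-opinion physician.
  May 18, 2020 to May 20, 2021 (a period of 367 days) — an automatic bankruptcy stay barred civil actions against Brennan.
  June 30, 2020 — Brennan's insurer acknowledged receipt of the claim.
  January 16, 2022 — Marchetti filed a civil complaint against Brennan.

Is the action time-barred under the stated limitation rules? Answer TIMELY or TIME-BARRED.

TIMELY

The claim accrued on February 7, 2020 — the later of the May 7, 2018 act and the February 7, 2020 discovery.
1 year from February 7, 2020 is February 7, 2021.
Because the automatic bankruptcy stay ran from May 18, 2020 to May 20, 2021, the deadline is extended by 367 days to February 9, 2022.
The other events in the timeline have no effect on the limitation period under the stated rules.
Marchetti filed on January 16, 2022, before the February 9, 2022 deadline, so the action is timely.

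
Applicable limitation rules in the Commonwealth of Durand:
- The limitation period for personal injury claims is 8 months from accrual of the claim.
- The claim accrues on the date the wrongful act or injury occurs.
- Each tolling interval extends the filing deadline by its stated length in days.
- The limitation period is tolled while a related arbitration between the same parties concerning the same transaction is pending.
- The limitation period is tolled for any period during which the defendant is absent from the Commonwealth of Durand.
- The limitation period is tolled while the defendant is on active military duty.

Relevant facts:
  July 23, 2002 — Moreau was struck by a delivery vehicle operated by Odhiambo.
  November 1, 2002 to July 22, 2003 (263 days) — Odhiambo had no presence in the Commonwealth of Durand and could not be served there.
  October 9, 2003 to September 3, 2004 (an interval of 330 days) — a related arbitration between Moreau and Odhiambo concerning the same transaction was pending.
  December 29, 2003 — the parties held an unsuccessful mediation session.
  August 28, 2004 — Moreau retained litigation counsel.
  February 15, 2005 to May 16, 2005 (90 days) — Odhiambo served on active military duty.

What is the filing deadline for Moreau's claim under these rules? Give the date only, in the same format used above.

November 5, 2004

The limitation period began to run on July 23, 2002.
The untolled deadline — 8 months after July 23, 2002 — is March 23, 2003.
Because the defendant's absence from the jurisdiction ran from November 1, 2002 to July 22, 2003, the deadline is extended by 263 days to December 11, 2003.
The pending related arbitration from October 9, 2003 to September 3, 2004 tolled the period for 330 days, extending the deadline to November 5, 2004.
The defendant's active military service starting February 15, 2005 came too late — the period had run on November 5, 2004 — and so does not extend the deadline.
Nothing else in the chronology tolls or restarts the period.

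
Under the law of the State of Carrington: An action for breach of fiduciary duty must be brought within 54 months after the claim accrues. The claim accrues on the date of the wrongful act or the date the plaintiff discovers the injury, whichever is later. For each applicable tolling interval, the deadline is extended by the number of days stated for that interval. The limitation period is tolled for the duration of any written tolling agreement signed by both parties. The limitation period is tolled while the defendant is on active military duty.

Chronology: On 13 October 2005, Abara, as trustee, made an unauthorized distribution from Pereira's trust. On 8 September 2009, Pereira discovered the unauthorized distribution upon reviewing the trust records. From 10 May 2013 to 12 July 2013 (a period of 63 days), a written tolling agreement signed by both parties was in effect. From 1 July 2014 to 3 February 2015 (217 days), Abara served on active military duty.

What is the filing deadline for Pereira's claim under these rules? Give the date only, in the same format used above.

The claim accrued on 8 September 2009 — the later of the 13 October 2005 act and the 8 September 2009 discovery.
The untolled deadline — 54 months after 8 September 2009 — is 8 March 2014.
The period was tolled for 63 days by the written tolling agreement (10 May 2013 to 12 July 2013), pushing the deadline to 10 May 2014.
By the time the defendant's active military service began on 1 July 2014, the limitation period had already expired on 10 May 2014; that interval cannot revive it.

10 May 2014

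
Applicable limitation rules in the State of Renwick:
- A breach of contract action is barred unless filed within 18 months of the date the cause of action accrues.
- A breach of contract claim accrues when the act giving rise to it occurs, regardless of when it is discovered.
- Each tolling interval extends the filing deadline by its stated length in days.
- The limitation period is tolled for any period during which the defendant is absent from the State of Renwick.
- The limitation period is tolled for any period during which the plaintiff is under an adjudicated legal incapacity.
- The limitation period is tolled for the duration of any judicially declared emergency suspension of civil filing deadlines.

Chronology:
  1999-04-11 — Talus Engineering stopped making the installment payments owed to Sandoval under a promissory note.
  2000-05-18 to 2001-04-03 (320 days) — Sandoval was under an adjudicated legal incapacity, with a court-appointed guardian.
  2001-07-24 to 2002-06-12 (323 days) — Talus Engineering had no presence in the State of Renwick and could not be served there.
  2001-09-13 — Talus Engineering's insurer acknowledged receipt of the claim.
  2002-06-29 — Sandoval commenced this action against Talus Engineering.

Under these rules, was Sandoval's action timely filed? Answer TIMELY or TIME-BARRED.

The claim accrued on 1999-04-11, when the wrongful act occurred.
18 months from 1999-04-11 is 2000-10-11.
Because the plaintiff's legal incapacity ran from 2000-05-18 to 2001-04-03, the deadline is extended by 320 days to 2001-08-27.
The period was tolled for 323 days by the defendant's absence from the jurisdiction (2001-07-24 to 2002-06-12), pushing the deadline to 2002-07-16.
Nothing else in the chronology tolls or restarts the period.
Filing on 2002-06-29 beat the 2002-07-16 deadline — the action is timely.

TIMELY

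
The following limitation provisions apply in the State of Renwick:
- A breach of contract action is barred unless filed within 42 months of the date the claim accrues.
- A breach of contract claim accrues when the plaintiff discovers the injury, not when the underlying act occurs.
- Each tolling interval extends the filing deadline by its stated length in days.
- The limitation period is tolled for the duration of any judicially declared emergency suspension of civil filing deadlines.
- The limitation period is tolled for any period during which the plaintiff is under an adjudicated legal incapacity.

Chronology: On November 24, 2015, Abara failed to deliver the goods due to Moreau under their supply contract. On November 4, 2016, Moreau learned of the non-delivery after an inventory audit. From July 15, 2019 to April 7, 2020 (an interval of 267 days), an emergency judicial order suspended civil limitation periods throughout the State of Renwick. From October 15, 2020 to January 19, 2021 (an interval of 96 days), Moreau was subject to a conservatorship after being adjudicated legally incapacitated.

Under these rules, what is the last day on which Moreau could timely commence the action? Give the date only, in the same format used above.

May 2, 2021

Under the discovery rule, the claim accrued on November 4, 2016, when Moreau discovered the injury — not on the November 24, 2015 date of the underlying act.
The untolled deadline — 42 months after November 4, 2016 — is May 4, 2020.
The period was tolled for 267 days by the emergency suspension of filing deadlines (July 15, 2019 to April 7, 2020), pushing the deadline to January 26, 2021.
The plaintiff's legal incapacity from October 15, 2020 to January 19, 2021 tolled the period for 96 days, extending the deadline to May 2, 2021.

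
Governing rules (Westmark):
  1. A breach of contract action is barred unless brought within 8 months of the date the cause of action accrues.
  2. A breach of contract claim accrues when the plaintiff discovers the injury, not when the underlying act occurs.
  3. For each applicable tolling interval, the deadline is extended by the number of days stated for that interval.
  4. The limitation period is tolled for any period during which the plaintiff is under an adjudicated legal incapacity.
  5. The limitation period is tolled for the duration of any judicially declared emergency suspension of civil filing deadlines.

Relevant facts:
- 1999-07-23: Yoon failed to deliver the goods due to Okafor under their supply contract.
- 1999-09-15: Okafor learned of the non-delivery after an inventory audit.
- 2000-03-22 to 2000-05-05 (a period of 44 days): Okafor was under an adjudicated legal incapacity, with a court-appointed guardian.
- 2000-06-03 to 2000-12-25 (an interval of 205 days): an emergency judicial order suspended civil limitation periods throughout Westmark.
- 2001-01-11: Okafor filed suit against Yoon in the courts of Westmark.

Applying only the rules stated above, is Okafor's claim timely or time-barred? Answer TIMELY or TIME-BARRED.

Under the discovery rule, the claim accrued on 1999-09-15, when Okafor discovered the injury — not on the 1999-07-23 date of the underlying act.
The untolled deadline — 8 months after 1999-09-15 — is 2000-05-15.
The period was tolled for 44 days by the plaintiff's legal incapacity (2000-03-22 to 2000-05-05), pushing the deadline to 2000-06-28.
The emergency suspension of filing deadlines from 2000-06-03 to 2000-12-25 tolled the period for 205 days, extending the deadline to 2001-01-19.
Filing on 2001-01-11 beat the 2001-01-19 deadline — the action is timely.

TIMELY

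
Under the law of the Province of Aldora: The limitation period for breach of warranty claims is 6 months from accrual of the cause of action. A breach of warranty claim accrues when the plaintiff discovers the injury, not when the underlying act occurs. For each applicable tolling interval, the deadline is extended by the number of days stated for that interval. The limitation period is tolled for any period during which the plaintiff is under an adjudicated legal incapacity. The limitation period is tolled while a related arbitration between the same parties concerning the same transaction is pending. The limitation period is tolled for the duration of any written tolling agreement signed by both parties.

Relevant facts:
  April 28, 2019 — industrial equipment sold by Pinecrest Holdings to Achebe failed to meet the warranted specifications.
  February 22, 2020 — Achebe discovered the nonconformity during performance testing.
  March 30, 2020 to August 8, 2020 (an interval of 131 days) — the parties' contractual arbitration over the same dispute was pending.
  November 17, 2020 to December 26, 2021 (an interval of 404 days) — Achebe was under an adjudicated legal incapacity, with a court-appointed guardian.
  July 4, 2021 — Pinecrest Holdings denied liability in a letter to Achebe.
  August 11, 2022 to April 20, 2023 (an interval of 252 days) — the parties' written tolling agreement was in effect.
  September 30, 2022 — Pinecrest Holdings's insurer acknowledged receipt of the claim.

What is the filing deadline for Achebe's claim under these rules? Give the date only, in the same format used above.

February 8, 2022

Accrual is tied to discovery, so the period began on February 22, 2020 rather than on April 28, 2019 when the act occurred.
The untolled deadline — 6 months after February 22, 2020 — is August 22, 2020.
Because the pending related arbitration ran from March 30, 2020 to August 8, 2020, the deadline is extended by 131 days to December 31, 2020.
The plaintiff's legal incapacity from November 17, 2020 to December 26, 2021 tolled the period for 404 days, extending the deadline to February 8, 2022.
By the time the written tolling agreement began on August 11, 2022, the limitation period had already expired on February 8, 2022; that interval cannot revive it.
None of the other events listed affects the running of the period under the stated rules.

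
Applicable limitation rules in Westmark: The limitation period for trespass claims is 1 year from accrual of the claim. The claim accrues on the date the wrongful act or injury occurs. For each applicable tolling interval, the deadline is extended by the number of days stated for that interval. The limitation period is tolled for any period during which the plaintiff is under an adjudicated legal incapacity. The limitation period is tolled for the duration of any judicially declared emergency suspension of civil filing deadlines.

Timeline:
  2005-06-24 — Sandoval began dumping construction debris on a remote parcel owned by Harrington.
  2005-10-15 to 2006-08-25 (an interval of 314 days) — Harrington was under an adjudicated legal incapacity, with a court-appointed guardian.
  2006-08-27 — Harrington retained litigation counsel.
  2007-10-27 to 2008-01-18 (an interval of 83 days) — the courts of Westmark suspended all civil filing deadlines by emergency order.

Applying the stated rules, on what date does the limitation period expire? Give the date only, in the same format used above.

The claim accrued on 2005-06-24, the date of the act.
The untolled deadline — 1 year after 2005-06-24 — is 2006-06-24.
Because the plaintiff's legal incapacity ran from 2005-10-15 to 2006-08-25, the deadline is extended by 314 days to 2007-05-04.
By the time the emergency suspension of filing deadlines began on 2007-10-27, the limitation period had already expired on 2007-05-04; that interval cannot revive it.
None of the other events listed affects the running of the period under the stated rules.

2007-05-04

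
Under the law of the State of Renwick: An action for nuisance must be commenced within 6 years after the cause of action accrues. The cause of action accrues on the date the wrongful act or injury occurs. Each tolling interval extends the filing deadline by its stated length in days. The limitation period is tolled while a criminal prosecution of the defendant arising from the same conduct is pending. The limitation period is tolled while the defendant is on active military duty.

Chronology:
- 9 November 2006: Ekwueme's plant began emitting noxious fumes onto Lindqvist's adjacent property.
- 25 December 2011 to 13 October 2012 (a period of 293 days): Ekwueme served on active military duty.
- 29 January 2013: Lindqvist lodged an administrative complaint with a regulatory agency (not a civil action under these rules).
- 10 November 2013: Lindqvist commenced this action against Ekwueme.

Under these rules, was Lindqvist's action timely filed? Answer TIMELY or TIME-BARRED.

TIME-BARRED

The cause of action accrued on 9 November 2006, the date of the act.
Adding the 6 years base period to 9 November 2006 gives a deadline of 9 November 2012, before any tolling.
The period was tolled for 293 days by the defendant's active military service (25 December 2011 to 13 October 2012), pushing the deadline to 29 August 2013.
The other events in the timeline have no effect on the limitation period under the stated rules.
The 10 November 2013 filing falls after the 29 August 2013 deadline; the claim is time-barred.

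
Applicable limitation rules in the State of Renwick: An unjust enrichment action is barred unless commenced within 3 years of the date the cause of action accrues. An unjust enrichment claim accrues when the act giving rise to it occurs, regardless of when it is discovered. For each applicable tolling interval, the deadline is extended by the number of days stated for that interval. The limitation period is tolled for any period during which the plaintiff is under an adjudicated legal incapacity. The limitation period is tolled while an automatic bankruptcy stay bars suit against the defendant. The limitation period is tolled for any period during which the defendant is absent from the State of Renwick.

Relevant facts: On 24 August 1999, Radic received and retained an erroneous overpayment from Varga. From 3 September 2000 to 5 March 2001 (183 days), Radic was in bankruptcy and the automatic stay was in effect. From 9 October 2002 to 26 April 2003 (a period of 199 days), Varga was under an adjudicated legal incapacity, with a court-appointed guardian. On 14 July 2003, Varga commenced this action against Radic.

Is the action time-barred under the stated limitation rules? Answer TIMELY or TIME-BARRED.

The claim accrued on 24 August 1999, when the wrongful act occurred.
The untolled deadline — 3 years after 24 August 1999 — is 24 August 2002.
The automatic bankruptcy stay from 3 September 2000 to 5 March 2001 tolled the period for 183 days, extending the deadline to 23 February 2003.
The plaintiff's legal incapacity from 9 October 2002 to 26 April 2003 tolled the period for 199 days, extending the deadline to 10 September 2003.
Varga filed on 14 July 2003, before the 10 September 2003 deadline, so the action is timely.

TIMELY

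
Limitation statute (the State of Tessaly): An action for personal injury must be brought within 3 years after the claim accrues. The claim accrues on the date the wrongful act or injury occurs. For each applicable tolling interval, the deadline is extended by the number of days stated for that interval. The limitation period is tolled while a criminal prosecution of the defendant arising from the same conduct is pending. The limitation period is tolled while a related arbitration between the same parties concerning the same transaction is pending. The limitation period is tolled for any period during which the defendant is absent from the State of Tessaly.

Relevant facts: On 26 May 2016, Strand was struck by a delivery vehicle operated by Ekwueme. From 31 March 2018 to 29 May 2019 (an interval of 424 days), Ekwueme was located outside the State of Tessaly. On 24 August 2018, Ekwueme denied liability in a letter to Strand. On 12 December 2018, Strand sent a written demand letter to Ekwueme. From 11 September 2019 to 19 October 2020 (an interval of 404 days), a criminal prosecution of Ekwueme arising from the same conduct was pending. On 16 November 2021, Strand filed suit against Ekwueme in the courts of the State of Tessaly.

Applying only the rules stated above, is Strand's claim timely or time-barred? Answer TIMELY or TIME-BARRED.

The claim accrued on 26 May 2016, the date of the act.
3 years from 26 May 2016 is 26 May 2019.
Because the defendant's absence from the jurisdiction ran from 31 March 2018 to 29 May 2019, the deadline is extended by 424 days to 23 July 2020.
Because the pending criminal prosecution ran from 11 September 2019 to 19 October 2020, the deadline is extended by 404 days to 31 August 2021.
None of the other events listed affects the running of the period under the stated rules.
Filing on 16 November 2021 missed the 31 August 2021 deadline — the action is time-barred.

TIME-BARRED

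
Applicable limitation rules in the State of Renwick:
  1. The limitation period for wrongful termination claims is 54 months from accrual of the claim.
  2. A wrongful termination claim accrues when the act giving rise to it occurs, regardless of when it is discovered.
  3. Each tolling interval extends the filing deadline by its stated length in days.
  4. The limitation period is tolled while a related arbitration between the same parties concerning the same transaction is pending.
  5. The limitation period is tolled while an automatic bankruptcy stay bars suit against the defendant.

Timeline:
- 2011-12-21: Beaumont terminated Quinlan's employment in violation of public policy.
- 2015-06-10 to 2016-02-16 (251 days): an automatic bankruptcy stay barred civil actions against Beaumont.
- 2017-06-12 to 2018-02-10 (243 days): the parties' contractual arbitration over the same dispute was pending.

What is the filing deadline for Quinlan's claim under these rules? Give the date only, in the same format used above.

2017-02-27

The claim accrued on 2011-12-21, when the wrongful act occurred.
Adding the 54 months base period to 2011-12-21 gives a deadline of 2016-06-21, before any tolling.
The automatic bankruptcy stay from 2015-06-10 to 2016-02-16 tolled the period for 251 days, extending the deadline to 2017-02-27.
The pending related arbitration from 2017-06-12 to 2018-02-10 began after the period had already run on 2017-02-27, so it has no tolling effect.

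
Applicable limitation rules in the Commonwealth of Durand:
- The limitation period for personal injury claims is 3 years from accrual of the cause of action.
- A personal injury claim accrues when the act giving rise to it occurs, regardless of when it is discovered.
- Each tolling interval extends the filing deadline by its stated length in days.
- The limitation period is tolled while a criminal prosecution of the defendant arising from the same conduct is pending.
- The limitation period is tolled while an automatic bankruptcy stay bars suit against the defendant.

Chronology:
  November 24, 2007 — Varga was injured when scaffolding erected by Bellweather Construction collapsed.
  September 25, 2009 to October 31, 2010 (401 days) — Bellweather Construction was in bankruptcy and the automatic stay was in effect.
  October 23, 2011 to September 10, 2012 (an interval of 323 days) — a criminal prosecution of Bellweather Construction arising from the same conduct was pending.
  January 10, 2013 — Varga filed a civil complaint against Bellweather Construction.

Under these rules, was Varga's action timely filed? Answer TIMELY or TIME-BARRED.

The cause of action accrued on November 24, 2007, the date of the act.
The untolled deadline — 3 years after November 24, 2007 — is November 24, 2010.
Because the automatic bankruptcy stay ran from September 25, 2009 to October 31, 2010, the deadline is extended by 401 days to December 30, 2011.
The period was tolled for 323 days by the pending criminal prosecution (October 23, 2011 to September 10, 2012), pushing the deadline to November 17, 2012.
The January 10, 2013 filing falls after the November 17, 2012 deadline; the claim is time-barred.

TIME-BARRED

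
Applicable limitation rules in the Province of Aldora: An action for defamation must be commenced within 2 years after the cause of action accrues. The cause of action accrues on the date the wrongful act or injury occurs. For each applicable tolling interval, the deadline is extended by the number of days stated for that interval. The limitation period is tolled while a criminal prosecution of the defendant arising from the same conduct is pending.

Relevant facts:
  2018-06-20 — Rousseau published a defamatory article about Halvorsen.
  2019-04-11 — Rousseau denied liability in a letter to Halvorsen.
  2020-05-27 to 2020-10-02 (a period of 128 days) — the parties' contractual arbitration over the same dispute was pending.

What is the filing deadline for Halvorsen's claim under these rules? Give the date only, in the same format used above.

2020-06-20

The claim accrued on 2018-06-20, when the wrongful act occurred.
The untolled deadline — 2 years after 2018-06-20 — is 2020-06-20.
Although a pending arbitration ran from 2020-05-27 to 2020-10-02, the stated rules do not make that a tolling event, so it is disregarded.
The other events in the timeline have no effect on the limitation period under the stated rules.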